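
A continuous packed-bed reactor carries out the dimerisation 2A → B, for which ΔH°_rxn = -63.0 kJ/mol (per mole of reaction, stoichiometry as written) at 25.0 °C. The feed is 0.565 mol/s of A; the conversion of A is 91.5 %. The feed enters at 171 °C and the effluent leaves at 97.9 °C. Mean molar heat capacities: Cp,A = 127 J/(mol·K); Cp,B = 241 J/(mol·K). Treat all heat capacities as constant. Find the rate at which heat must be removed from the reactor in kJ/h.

Extent of reaction ξ = 0.915 × 0.565 / 2 = 0.25849 mol/s
Reaction term: ξ·ΔH°_rxn = 0.25849 × -63.0 = -16.285 kJ/s
Sensible, feed 171→25 °C: -10.476 kJ/s
Outlet flows (mol/s): A 0.048025, B 0.25849
Sensible, products 25→97.9 °C: 4.986 kJ/s
Q = ΔH = -21.775 kJ/s = -21.775 kW
Heat removed = 78390 kJ/h

Q_out = 78400 kJ/h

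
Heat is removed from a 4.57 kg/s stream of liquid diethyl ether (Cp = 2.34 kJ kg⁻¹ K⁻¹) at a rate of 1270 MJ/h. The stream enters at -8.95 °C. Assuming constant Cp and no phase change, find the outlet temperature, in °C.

Q = 1270 MJ/h = 352.78 kJ/s
ΔT = Q/(ṁ·Cp) = 352.78/(4.57×2.34) = 32.989 K
T_out = -8.95 − 32.989 = -41.939 °C

T_out = -41.9 °C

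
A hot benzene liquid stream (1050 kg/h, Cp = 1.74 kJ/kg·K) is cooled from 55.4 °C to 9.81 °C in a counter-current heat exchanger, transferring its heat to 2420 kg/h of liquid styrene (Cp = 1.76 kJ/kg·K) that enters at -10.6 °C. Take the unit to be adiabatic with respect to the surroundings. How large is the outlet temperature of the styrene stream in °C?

T_c,out = 8.96 °C

Heat released by hot stream: Q = 1050 × 1.74 × (55.4 − 9.81) = 83293 kJ/h
Energy balance on cold side (adiabatic exchanger): Q = ṁ_c·Cp_c·(T_c,out − T_c,in)
T_c,out = -10.6 + 83293/(2420 × 1.76) = 8.956 °C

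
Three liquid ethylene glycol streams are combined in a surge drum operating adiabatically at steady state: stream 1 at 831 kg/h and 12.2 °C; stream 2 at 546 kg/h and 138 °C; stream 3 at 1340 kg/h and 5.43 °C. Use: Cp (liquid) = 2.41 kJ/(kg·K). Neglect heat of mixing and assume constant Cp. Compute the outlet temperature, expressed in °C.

T_out = 34.1 °C

Energy balance with Q = 0: Σ ṁᵢCp,ᵢ(T_out − Tᵢ) = 0
Σ ṁᵢCp,ᵢTᵢ = 831×2.41×12.2 + 546×2.41×138 + 1340×2.41×5.43 = 223560
Σ ṁᵢCp,ᵢ = 831×2.41 + 546×2.41 + 1340×2.41 = 6548
T_out = 223560 / 6548 = 34.141 °C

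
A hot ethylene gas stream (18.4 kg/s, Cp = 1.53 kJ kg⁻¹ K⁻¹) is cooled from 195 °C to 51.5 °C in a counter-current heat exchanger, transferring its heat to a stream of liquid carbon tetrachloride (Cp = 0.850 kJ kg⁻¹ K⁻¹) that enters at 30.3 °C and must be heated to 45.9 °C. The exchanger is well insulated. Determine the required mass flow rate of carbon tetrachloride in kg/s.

Heat released by hot stream: Q = 18.4 × 1.53 × (195 − 51.5) = 4039.8 kJ/s
Energy balance on cold side (adiabatic exchanger): Q = ṁ_c·Cp_c·(T_c,out − T_c,in)
ṁ_c = 4039.8 / [0.850 × (45.9 − 30.3)] = 304.66 kg/s

ṁ_c = 305 kg/s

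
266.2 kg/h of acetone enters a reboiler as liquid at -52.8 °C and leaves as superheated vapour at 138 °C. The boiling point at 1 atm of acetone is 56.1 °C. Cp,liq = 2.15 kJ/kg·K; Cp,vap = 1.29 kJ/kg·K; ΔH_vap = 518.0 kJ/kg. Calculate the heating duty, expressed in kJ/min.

Q = 3810 kJ/min

liquid -52.8→56.1 °C: 234.13 kJ/kg
vaporisation at 56.1 °C: 518 kJ/kg
vapour 56.1→138 °C: 105.65 kJ/kg
Δh = 234.13 + 518 + 105.65 = 857.79 kJ/kg
Q = ṁ·Δh = 266.2 kg/h × 857.79 kJ/kg = 228340 kJ/h
|Q| = 63.429 kW = 3805.7 kJ/min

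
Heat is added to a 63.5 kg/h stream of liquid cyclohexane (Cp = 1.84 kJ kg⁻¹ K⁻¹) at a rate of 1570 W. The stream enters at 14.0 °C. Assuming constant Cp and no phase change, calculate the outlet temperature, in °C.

Q = 1570 W = 5652 kJ/h
ΔT = Q/(ṁ·Cp) = 5652/(63.5×1.84) = 48.374 K
T_out = 14.0 + 48.374 = 62.374 °C

T_out = 62.4 °C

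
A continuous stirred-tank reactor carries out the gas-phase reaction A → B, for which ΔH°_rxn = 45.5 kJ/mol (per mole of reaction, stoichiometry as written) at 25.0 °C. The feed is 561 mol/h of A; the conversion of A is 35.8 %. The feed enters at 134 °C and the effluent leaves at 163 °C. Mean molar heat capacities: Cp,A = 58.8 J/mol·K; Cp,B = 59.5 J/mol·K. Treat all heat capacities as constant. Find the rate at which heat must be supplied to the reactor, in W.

Q_in = 2810 W

Extent of reaction ξ = 0.358 × 561 = 200.84 mol/h
Reaction term: ξ·ΔH°_rxn = 200.84 × 45.5 = 9138.1 kJ/h
Sensible, feed 134→25 °C: -3595.6 kJ/h
Outlet flows (mol/h): A 360.16, B 200.84
Sensible, products 25→163 °C: 4571.6 kJ/h
Q = ΔH = 10114 kJ/h = 2.8095 kW
Heat supplied = 2809.5 W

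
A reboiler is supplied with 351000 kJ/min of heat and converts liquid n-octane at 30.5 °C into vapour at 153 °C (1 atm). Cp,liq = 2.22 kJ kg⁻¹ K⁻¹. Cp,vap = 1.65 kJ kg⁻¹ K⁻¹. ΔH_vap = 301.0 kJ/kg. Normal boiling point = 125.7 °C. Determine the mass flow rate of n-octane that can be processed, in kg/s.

Δh = 2.22×(125.7−30.5) + 301.0 + 1.65×(153−125.7) = 557.39 kJ/kg
Q = 351000 kJ/min = 5850 kJ/s = 5850 kJ/s
ṁ = Q/Δh = 5850 / 557.39 = 10.495 kg/s

ṁ = 10.5 kg/s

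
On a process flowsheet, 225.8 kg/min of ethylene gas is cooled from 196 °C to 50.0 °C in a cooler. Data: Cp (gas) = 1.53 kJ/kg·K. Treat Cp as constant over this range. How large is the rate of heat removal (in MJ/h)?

Q = ṁ·Cp·ΔT = 225.8 × 1.53 × (50.0 − 196) = -50439 kJ/min
Converting: 50439 / 60 s = 840.65 kW
Cooling duty = 3026.4 MJ/h

Q_c = 3030 MJ/h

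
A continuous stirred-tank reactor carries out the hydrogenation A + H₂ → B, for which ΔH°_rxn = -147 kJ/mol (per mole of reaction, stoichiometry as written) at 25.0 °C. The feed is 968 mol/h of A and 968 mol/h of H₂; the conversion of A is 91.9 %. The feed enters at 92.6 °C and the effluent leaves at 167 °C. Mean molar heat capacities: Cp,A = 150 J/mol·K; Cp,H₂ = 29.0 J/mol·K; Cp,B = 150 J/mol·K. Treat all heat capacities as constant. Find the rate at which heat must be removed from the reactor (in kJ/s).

Extent of reaction ξ = 0.919 × 968 = 889.59 mol/h
Reaction term: ξ·ΔH°_rxn = 889.59 × -147 = -130770 kJ/h
Sensible, feed 92.6→25 °C: -11713 kJ/h
Outlet flows (mol/h): A 78.408, H₂ 78.408, B 889.59
Sensible, products 25→167 °C: 20941 kJ/h
Q = ΔH = -121540 kJ/h = -33.762 kW
Heat removed = 33.762 kJ/s

Q_out = 33.8 kJ/s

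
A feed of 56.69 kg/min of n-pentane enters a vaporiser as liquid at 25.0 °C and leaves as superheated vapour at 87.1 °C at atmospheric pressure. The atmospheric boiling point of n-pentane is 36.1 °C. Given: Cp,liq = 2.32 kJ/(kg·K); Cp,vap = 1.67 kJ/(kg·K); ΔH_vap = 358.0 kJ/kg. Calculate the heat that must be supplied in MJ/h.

Q = 1590 MJ/h

liquid 25.0→36.1 °C: 25.752 kJ/kg
vaporisation at 36.1 °C: 358 kJ/kg
vapour 36.1→87.1 °C: 85.17 kJ/kg
Δh = 25.752 + 358 + 85.17 = 468.92 kJ/kg
Q = ṁ·Δh = 56.69 kg/min × 468.92 kJ/kg = 26583 kJ/min
|Q| = 443.05 kW = 1595 MJ/h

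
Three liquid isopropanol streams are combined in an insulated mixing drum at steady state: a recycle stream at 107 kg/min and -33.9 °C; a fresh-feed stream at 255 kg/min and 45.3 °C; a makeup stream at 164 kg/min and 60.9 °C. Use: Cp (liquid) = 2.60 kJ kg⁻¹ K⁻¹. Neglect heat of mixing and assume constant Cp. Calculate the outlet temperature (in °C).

T_out = 34.1 °C

No heat crosses the boundary, so H_out = H_in.
T_out = Σ ṁᵢCp,ᵢTᵢ / Σ ṁᵢCp,ᵢ
      = 46571 / 1367.6 = 34.053 °C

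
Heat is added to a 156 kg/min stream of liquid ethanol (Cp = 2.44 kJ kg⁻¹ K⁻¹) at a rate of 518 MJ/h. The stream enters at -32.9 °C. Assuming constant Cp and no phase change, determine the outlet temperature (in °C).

Q = 518 MJ/h = 8633.3 kJ/min
ΔT = Q/(ṁ·Cp) = 8633.3/(156×2.44) = 22.681 K
T_out = -32.9 + 22.681 = -10.219 °C

T_out = -10.2 °C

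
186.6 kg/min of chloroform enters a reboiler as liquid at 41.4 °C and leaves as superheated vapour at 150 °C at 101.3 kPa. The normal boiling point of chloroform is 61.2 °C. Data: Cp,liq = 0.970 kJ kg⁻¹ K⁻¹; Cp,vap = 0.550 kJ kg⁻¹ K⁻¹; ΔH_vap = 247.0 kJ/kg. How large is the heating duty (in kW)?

liquid 41.4→61.2 °C: 19.206 kJ/kg
vaporisation at 61.2 °C: 247 kJ/kg
vapour 61.2→150 °C: 48.84 kJ/kg
Δh = 19.206 + 247 + 48.84 = 315.05 kJ/kg
Q = ṁ·Δh = 186.6 kg/min × 315.05 kJ/kg = 58788 kJ/min
|Q| = 979.79 kW

Q = 980 kW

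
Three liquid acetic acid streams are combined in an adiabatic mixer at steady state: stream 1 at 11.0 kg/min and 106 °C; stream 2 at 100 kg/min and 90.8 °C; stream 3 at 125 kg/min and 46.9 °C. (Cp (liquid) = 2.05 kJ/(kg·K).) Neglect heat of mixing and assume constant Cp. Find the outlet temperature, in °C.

T_out = 68.3 °C

No heat crosses the boundary, so H_out = H_in.
T_out = Σ ṁᵢCp,ᵢTᵢ / Σ ṁᵢCp,ᵢ
      = 33022 / 483.8 = 68.256 °C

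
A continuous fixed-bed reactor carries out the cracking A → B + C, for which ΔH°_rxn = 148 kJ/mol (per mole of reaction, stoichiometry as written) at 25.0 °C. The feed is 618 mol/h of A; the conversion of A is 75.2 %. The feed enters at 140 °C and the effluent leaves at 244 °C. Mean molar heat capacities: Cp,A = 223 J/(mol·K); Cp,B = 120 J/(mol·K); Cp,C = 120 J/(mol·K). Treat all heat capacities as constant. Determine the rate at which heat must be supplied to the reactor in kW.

Extent of reaction ξ = 0.752 × 618 = 464.74 mol/h
Reaction term: ξ·ΔH°_rxn = 464.74 × 148 = 68781 kJ/h
Sensible, feed 140→25 °C: -15849 kJ/h
Outlet flows (mol/h): A 153.26, B 464.74, C 464.74
Sensible, products 25→244 °C: 31911 kJ/h
Q = ΔH = 84844 kJ/h = 23.568 kW
Heat supplied = 23.568 kW

Q_in = 23.6 kW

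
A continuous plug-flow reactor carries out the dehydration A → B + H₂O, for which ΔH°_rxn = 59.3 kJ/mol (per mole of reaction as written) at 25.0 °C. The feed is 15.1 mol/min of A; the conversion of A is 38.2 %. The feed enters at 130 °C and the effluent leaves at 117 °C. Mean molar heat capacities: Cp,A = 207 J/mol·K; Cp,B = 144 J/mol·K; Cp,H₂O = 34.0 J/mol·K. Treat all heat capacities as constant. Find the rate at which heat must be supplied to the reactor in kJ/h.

Extent of reaction ξ = 0.382 × 15.1 = 5.7682 mol/min
Reaction term: ξ·ΔH°_rxn = 5.7682 × 59.3 = 342.05 kJ/min
Sensible, feed 130→25 °C: -328.2 kJ/min
Outlet flows (mol/min): A 9.3318, B 5.7682, H₂O 5.7682
Sensible, products 25→117 °C: 272.17 kJ/min
Q = ΔH = 286.03 kJ/min = 4.7672 kW
Heat supplied = 17162 kJ/h

Q_in = 17200 kJ/h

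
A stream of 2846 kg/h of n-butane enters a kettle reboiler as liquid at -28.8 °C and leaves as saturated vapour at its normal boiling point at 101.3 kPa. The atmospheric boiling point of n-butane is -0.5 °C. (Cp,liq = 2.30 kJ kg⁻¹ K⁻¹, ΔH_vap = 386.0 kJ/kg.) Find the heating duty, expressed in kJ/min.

Q = 21400 kJ/min

liquid -28.8→-0.5 °C: 65.09 kJ/kg
vaporisation at -0.5 °C: 386 kJ/kg
Δh = 65.09 + 386 = 451.09 kJ/kg
Q = ṁ·Δh = 2846 kg/h × 451.09 kJ/kg = 1.2838e+06 kJ/h
|Q| = 356.61 kW = 21397 kJ/min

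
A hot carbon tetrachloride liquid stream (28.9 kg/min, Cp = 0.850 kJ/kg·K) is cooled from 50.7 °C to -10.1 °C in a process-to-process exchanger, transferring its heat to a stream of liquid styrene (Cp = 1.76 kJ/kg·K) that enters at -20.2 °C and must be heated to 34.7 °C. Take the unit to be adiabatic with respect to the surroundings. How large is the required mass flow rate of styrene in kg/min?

Heat released by hot stream: Q = 28.9 × 0.850 × (50.7 − -10.1) = 1493.6 kJ/min
Energy balance on cold side (adiabatic exchanger): Q = ṁ_c·Cp_c·(T_c,out − T_c,in)
ṁ_c = 1493.6 / [1.76 × (34.7 − -20.2)] = 15.457 kg/min

ṁ_c = 15.5 kg/min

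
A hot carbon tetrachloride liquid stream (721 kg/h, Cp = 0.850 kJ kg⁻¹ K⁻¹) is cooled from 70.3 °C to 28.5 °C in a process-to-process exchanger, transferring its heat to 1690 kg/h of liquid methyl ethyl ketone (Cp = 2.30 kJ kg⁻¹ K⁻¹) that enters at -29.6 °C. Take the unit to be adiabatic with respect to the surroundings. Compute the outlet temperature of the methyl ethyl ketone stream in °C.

Heat released by hot stream: Q = 721 × 0.850 × (70.3 − 28.5) = 25617 kJ/h
Energy balance on cold side (adiabatic exchanger): Q = ṁ_c·Cp_c·(T_c,out − T_c,in)
T_c,out = -29.6 + 25617/(1690 × 2.30) = -23.01 °C

T_c,out = -23.0 °C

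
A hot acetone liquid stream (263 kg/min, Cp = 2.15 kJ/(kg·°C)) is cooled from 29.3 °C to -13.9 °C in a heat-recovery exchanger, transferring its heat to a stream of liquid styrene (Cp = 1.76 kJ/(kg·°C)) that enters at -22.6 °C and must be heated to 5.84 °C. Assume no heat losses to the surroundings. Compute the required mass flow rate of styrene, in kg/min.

Heat released by hot stream: Q = 263 × 2.15 × (29.3 − -13.9) = 24427 kJ/min
Energy balance on cold side (adiabatic exchanger): Q = ṁ_c·Cp_c·(T_c,out − T_c,in)
ṁ_c = 24427 / [1.76 × (5.84 − -22.6)] = 488.02 kg/min

ṁ_c = 488 kg/min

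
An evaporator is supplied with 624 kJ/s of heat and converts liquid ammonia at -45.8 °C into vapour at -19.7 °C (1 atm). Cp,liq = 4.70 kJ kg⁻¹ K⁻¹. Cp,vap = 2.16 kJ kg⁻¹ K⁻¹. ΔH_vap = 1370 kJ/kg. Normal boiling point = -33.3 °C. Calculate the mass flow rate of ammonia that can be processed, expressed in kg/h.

ṁ = 1540 kg/h

Δh = 4.70×(-33.3−-45.8) + 1370 + 2.16×(-19.7−-33.3) = 1458.1 kJ/kg
Q = 624 kJ/s = 624 kJ/s = 2.2464e+06 kJ/h
ṁ = Q/Δh = 2.2464e+06 / 1458.1 = 1540.6 kg/h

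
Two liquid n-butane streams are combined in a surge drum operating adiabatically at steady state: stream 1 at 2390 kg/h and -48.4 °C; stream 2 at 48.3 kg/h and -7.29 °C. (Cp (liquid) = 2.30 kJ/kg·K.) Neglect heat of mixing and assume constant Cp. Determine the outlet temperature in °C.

T_out = -47.6 °C

Adiabatic, steady state ⇒ Σ ṁᵢCp,ᵢ(T_out − Tᵢ) = 0
T_out = Σ ṁᵢCp,ᵢTᵢ / Σ ṁᵢCp,ᵢ
      = -266860 / 5608.1 = -47.586 °C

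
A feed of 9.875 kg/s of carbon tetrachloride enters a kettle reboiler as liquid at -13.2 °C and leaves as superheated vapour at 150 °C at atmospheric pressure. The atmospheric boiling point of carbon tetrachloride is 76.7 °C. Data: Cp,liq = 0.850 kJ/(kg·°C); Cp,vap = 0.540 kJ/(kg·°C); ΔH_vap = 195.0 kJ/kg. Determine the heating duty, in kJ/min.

Q = 184000 kJ/min

liquid -13.2→76.7 °C: 76.415 kJ/kg
vaporisation at 76.7 °C: 195 kJ/kg
vapour 76.7→150 °C: 39.582 kJ/kg
Δh = 76.415 + 195 + 39.582 = 311 kJ/kg
Q = ṁ·Δh = 9.875 kg/s × 311 kJ/kg = 3071.1 kJ/s
|Q| = 3071.1 kW = 184270 kJ/min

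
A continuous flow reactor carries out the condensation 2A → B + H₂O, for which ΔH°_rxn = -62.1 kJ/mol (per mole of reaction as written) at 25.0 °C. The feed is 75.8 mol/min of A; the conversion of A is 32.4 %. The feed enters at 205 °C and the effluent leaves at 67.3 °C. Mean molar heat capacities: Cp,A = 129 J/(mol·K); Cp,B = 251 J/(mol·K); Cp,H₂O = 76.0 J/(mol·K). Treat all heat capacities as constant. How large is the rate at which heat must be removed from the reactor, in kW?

Q_out = 34.6 kW

Extent of reaction ξ = 0.324 × 75.8 / 2 = 12.28 mol/min
Reaction term: ξ·ΔH°_rxn = 12.28 × -62.1 = -762.56 kJ/min
Sensible, feed 205→25 °C: -1760.1 kJ/min
Outlet flows (mol/min): A 51.241, B 12.28, H₂O 12.28
Sensible, products 25→67.3 °C: 449.46 kJ/min
Q = ΔH = -2073.2 kJ/min = -34.553 kW
Heat removed = 34.553 kW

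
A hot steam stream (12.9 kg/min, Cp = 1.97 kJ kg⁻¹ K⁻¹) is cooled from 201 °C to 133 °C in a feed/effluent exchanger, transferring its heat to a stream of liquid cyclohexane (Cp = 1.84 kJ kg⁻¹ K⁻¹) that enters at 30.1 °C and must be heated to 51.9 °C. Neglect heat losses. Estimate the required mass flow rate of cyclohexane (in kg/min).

Heat released by hot stream: Q = 12.9 × 1.97 × (201 − 133) = 1728.1 kJ/min
Energy balance on cold side (adiabatic exchanger): Q = ṁ_c·Cp_c·(T_c,out − T_c,in)
ṁ_c = 1728.1 / [1.84 × (51.9 − 30.1)] = 43.081 kg/min

ṁ_c = 43.1 kg/min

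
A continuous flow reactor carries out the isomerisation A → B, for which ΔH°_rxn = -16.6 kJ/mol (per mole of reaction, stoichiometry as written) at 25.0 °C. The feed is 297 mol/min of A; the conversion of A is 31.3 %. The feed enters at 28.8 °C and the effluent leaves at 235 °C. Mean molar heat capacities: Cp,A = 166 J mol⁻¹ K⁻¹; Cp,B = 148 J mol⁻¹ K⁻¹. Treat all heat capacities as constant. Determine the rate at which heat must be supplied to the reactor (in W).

Extent of reaction ξ = 0.313 × 297 = 92.961 mol/min
Reaction term: ξ·ΔH°_rxn = 92.961 × -16.6 = -1543.2 kJ/min
Sensible, feed 28.8→25 °C: -187.35 kJ/min
Outlet flows (mol/min): A 204.04, B 92.961
Sensible, products 25→235 °C: 10002 kJ/min
Q = ΔH = 8271.5 kJ/min = 137.86 kW
Heat supplied = 137860 W

Q_in = 138000 W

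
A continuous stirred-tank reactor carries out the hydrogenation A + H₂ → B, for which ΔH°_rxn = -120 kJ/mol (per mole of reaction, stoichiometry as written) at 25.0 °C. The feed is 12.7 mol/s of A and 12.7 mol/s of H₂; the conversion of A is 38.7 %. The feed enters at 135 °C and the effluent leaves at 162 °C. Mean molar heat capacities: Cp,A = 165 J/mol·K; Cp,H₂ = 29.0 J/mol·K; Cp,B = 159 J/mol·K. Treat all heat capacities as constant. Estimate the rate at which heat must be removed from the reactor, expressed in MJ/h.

Extent of reaction ξ = 0.387 × 12.7 = 4.9149 mol/s
Reaction term: ξ·ΔH°_rxn = 4.9149 × -120 = -589.79 kJ/s
Sensible, feed 135→25 °C: -271.02 kJ/s
Outlet flows (mol/s): A 7.7851, H₂ 7.7851, B 4.9149
Sensible, products 25→162 °C: 313.97 kJ/s
Q = ΔH = -546.83 kJ/s = -546.83 kW
Heat removed = 1968.6 MJ/h

Q_out = 1970 MJ/h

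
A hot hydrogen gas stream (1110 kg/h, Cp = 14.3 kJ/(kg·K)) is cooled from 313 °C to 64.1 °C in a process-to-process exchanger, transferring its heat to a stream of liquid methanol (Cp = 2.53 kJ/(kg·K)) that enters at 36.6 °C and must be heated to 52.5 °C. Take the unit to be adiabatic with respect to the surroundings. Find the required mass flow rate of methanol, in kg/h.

ṁ_c = 98200 kg/h

Heat released by hot stream: Q = 1110 × 14.3 × (313 − 64.1) = 3.9508e+06 kJ/h
Energy balance on cold side (adiabatic exchanger): Q = ṁ_c·Cp_c·(T_c,out − T_c,in)
ṁ_c = 3.9508e+06 / [2.53 × (52.5 − 36.6)] = 98212 kg/h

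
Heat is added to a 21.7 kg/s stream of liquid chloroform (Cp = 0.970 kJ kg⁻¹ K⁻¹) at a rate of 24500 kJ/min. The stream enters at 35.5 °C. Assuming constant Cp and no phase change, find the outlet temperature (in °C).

Q = 24500 kJ/min = 408.33 kJ/s
ΔT = Q/(ṁ·Cp) = 408.33/(21.7×0.970) = 19.399 K
T_out = 35.5 + 19.399 = 54.899 °C

T_out = 54.9 °C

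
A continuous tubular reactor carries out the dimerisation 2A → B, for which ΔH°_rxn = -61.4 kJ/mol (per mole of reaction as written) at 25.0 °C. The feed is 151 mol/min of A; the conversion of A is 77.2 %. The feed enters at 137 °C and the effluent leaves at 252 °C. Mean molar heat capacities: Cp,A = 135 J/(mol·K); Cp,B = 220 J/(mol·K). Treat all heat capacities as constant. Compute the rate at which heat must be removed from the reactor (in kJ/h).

Extent of reaction ξ = 0.772 × 151 / 2 = 58.286 mol/min
Reaction term: ξ·ΔH°_rxn = 58.286 × -61.4 = -3578.8 kJ/min
Sensible, feed 137→25 °C: -2283.1 kJ/min
Outlet flows (mol/min): A 34.428, B 58.286
Sensible, products 25→252 °C: 3965.8 kJ/min
Q = ΔH = -1896 kJ/min = -31.601 kW
Heat removed = 113760 kJ/h

Q_out = 114000 kJ/h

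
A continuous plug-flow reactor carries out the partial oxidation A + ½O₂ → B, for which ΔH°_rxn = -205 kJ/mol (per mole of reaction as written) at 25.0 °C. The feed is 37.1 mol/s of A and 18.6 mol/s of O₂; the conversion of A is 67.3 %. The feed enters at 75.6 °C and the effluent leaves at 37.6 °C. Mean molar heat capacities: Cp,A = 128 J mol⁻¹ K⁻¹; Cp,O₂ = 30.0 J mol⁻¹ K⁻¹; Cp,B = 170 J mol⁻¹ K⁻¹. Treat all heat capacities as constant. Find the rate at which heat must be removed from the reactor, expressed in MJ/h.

Q_out = 19100 MJ/h

Extent of reaction ξ = 0.673 × 37.1 = 24.968 mol/s
Reaction term: ξ·ΔH°_rxn = 24.968 × -205 = -5118.5 kJ/s
Sensible, feed 75.6→25 °C: -268.52 kJ/s
Outlet flows (mol/s): A 12.132, O₂ 6.1159, B 24.968
Sensible, products 25→37.6 °C: 75.36 kJ/s
Q = ΔH = -5311.7 kJ/s = -5311.7 kW
Heat removed = 19122 MJ/h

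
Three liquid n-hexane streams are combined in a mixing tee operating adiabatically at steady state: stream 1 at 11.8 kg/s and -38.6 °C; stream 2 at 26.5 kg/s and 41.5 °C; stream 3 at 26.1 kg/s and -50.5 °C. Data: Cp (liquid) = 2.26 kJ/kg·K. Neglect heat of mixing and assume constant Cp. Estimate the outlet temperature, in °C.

T_out = -10.5 °C

Energy balance with Q = 0: Σ ṁᵢCp,ᵢ(T_out − Tᵢ) = 0
Σ ṁᵢCp,ᵢTᵢ = 11.8×2.26×-38.6 + 26.5×2.26×41.5 + 26.1×2.26×-50.5 = -1522.7
Σ ṁᵢCp,ᵢ = 11.8×2.26 + 26.5×2.26 + 26.1×2.26 = 145.54
T_out = -1522.7 / 145.54 = -10.462 °C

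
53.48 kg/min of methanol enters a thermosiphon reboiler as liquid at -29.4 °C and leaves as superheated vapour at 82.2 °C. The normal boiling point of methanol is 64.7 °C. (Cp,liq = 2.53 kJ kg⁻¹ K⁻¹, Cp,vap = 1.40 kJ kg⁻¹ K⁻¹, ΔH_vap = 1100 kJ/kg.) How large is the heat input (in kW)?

liquid -29.4→64.7 °C: 238.07 kJ/kg
vaporisation at 64.7 °C: 1100 kJ/kg
vapour 64.7→82.2 °C: 24.5 kJ/kg
Δh = 238.07 + 1100 + 24.5 = 1362.6 kJ/kg
Q = ṁ·Δh = 53.48 kg/min × 1362.6 kJ/kg = 72870 kJ/min
|Q| = 1214.5 kW

Q = 1210 kW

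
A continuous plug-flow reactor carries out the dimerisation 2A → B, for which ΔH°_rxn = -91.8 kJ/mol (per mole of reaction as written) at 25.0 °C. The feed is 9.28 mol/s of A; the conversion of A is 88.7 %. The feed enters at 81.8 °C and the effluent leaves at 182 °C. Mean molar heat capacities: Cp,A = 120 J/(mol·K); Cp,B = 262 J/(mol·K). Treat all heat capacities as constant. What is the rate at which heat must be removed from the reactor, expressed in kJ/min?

Extent of reaction ξ = 0.887 × 9.28 / 2 = 4.1157 mol/s
Reaction term: ξ·ΔH°_rxn = 4.1157 × -91.8 = -377.82 kJ/s
Sensible, feed 81.8→25 °C: -63.252 kJ/s
Outlet flows (mol/s): A 1.0486, B 4.1157
Sensible, products 25→182 °C: 189.05 kJ/s
Q = ΔH = -252.02 kJ/s = -252.02 kW
Heat removed = 15121 kJ/min

Q_out = 15100 kJ/min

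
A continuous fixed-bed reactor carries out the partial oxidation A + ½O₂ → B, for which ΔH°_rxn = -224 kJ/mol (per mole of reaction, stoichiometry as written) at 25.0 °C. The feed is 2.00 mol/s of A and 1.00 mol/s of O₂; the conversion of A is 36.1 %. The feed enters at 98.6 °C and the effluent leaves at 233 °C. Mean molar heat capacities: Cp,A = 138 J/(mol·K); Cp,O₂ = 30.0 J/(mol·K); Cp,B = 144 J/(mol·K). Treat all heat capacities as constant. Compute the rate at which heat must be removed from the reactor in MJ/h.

Extent of reaction ξ = 0.361 × 2.00 = 0.722 mol/s
Reaction term: ξ·ΔH°_rxn = 0.722 × -224 = -161.73 kJ/s
Sensible, feed 98.6→25 °C: -22.522 kJ/s
Outlet flows (mol/s): A 1.278, O₂ 0.639, B 0.722
Sensible, products 25→233 °C: 62.296 kJ/s
Q = ΔH = -121.95 kJ/s = -121.95 kW
Heat removed = 439.03 MJ/h

Q_out = 439 MJ/h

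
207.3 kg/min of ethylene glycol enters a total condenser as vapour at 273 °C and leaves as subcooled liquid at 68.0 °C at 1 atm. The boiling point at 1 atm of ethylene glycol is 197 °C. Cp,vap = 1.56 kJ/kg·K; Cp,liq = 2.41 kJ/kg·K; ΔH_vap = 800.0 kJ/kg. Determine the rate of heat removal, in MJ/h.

Q_c = 15300 MJ/h

vapour 273→197 °C: -118.56 kJ/kg
condensation at 197 °C: -800 kJ/kg
liquid 197→68.0 °C: -310.89 kJ/kg
Δh = -118.56 + -800 + -310.89 = -1229.5 kJ/kg
Q = ṁ·Δh = 207.3 kg/min × -1229.5 kJ/kg = -254860 kJ/min
|Q| = 4247.7 kW = 15292 MJ/h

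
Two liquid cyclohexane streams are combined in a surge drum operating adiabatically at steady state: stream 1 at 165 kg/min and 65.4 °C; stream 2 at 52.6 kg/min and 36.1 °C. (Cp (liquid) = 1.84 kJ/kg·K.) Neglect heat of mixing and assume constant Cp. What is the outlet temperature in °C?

Energy balance with Q = 0: Σ ṁᵢCp,ᵢ(T_out − Tᵢ) = 0
T_out = Σ ṁᵢCp,ᵢTᵢ / Σ ṁᵢCp,ᵢ
      = 23349 / 400.38 = 58.317 °C

T_out = 58.3 °C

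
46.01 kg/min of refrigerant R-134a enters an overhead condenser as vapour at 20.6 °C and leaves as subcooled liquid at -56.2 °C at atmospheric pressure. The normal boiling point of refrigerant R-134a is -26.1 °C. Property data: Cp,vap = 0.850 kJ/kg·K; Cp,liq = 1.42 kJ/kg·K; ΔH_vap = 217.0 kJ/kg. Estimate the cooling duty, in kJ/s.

Q_c = 230 kJ/s

vapour 20.6→-26.1 °C: -39.695 kJ/kg
condensation at -26.1 °C: -217 kJ/kg
liquid -26.1→-56.2 °C: -42.742 kJ/kg
Δh = -39.695 + -217 + -42.742 = -299.44 kJ/kg
Q = ṁ·Δh = 46.01 kg/min × -299.44 kJ/kg = -13777 kJ/min
|Q| = 229.62 kW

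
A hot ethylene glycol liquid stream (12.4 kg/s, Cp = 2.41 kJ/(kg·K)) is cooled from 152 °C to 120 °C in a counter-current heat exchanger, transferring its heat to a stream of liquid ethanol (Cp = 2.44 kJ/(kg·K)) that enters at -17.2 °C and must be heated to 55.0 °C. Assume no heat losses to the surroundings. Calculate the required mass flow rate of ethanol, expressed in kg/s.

Heat released by hot stream: Q = 12.4 × 2.41 × (152 − 120) = 956.29 kJ/s
Energy balance on cold side (adiabatic exchanger): Q = ṁ_c·Cp_c·(T_c,out − T_c,in)
ṁ_c = 956.29 / [2.44 × (55.0 − -17.2)] = 5.4283 kg/s

ṁ_c = 5.43 kg/s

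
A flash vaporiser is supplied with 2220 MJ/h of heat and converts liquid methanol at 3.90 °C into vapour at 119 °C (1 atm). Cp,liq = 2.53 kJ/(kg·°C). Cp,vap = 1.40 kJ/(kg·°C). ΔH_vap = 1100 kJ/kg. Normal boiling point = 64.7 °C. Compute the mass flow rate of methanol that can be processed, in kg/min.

Δh = 2.53×(64.7−3.90) + 1100 + 1.40×(119−64.7) = 1329.8 kJ/kg
Q = 2220 MJ/h = 616.67 kJ/s = 37000 kJ/min
ṁ = Q/Δh = 37000 / 1329.8 = 27.823 kg/min

ṁ = 27.8 kg/min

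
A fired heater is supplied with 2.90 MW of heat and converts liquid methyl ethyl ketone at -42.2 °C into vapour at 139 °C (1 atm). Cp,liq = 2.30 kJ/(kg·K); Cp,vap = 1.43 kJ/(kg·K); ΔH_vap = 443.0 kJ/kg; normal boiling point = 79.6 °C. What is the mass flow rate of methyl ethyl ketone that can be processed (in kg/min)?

ṁ = 215 kg/min

Δh = 2.30×(79.6−-42.2) + 443.0 + 1.43×(139−79.6) = 808.08 kJ/kg
Q = 2.90 MW = 2900 kJ/s = 174000 kJ/min
ṁ = Q/Δh = 174000 / 808.08 = 215.32 kg/min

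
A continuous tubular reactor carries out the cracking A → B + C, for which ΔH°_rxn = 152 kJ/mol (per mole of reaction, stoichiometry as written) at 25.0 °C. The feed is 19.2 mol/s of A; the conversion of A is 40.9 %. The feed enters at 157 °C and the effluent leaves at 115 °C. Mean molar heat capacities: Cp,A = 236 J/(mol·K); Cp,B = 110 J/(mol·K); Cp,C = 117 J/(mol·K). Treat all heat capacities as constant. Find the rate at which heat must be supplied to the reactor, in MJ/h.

Extent of reaction ξ = 0.409 × 19.2 = 7.8528 mol/s
Reaction term: ξ·ΔH°_rxn = 7.8528 × 152 = 1193.6 kJ/s
Sensible, feed 157→25 °C: -598.12 kJ/s
Outlet flows (mol/s): A 11.347, B 7.8528, C 7.8528
Sensible, products 25→115 °C: 401.45 kJ/s
Q = ΔH = 996.95 kJ/s = 996.95 kW
Heat supplied = 3589 MJ/h

Q_in = 3590 MJ/h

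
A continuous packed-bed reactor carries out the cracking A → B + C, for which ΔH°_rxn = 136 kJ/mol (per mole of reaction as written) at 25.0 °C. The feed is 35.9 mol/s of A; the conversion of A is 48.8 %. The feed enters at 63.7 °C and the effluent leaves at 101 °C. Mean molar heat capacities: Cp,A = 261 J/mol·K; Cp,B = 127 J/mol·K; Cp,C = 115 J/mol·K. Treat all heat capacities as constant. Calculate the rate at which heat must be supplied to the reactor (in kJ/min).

Q_in = 162000 kJ/min

Extent of reaction ξ = 0.488 × 35.9 = 17.519 mol/s
Reaction term: ξ·ΔH°_rxn = 17.519 × 136 = 2382.6 kJ/s
Sensible, feed 63.7→25 °C: -362.62 kJ/s
Outlet flows (mol/s): A 18.381, B 17.519, C 17.519
Sensible, products 25→101 °C: 686.81 kJ/s
Q = ΔH = 2706.8 kJ/s = 2706.8 kW
Heat supplied = 162410 kJ/min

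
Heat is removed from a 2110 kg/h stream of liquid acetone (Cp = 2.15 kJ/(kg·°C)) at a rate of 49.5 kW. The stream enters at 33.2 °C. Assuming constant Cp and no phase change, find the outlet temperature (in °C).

Q = 49.5 kW = 178200 kJ/h
ΔT = Q/(ṁ·Cp) = 178200/(2110×2.15) = 39.281 K
T_out = 33.2 − 39.281 = -6.0814 °C

T_out = -6.08 °C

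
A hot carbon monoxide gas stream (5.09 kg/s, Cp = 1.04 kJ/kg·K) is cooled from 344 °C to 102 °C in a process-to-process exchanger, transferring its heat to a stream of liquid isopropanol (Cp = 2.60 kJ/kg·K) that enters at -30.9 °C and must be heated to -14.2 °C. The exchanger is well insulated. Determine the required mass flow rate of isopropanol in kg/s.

ṁ_c = 29.5 kg/s

Heat released by hot stream: Q = 5.09 × 1.04 × (344 − 102) = 1281.1 kJ/s
Energy balance on cold side (adiabatic exchanger): Q = ṁ_c·Cp_c·(T_c,out − T_c,in)
ṁ_c = 1281.1 / [2.60 × (-14.2 − -30.9)] = 29.504 kg/s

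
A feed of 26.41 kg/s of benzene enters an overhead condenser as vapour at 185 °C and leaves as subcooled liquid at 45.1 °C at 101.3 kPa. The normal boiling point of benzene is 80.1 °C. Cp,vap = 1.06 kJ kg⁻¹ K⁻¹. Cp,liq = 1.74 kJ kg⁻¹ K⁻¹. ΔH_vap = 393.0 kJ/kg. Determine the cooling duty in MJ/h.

Q_c = 53700 MJ/h

vapour 185→80.1 °C: -111.19 kJ/kg
condensation at 80.1 °C: -393 kJ/kg
liquid 80.1→45.1 °C: -60.9 kJ/kg
Δh = -111.19 + -393 + -60.9 = -565.09 kJ/kg
Q = ṁ·Δh = 26.41 kg/s × -565.09 kJ/kg = -14924 kJ/s
|Q| = 14924 kW = 53727 MJ/h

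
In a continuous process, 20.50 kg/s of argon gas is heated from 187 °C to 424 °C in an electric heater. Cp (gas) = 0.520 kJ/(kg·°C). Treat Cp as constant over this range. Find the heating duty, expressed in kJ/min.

Q = ṁ·Cp·ΔT = 20.50 × 0.520 × (424 − 187) = 2526.4 kJ/s
Heating duty = 151590 kJ/min

Q = 152000 kJ/min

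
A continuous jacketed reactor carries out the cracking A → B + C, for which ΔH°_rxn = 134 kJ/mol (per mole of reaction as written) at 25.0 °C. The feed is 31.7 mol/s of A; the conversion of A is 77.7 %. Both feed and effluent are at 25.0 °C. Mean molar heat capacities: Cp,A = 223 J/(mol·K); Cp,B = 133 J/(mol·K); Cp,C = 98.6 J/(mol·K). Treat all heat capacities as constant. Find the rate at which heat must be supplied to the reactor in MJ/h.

Extent of reaction ξ = 0.777 × 31.7 = 24.631 mol/s
Reaction term: ξ·ΔH°_rxn = 24.631 × 134 = 3300.5 kJ/s
Q = ΔH = 3300.5 kJ/s = 3300.5 kW
Heat supplied = 11882 MJ/h

Q_in = 11900 MJ/h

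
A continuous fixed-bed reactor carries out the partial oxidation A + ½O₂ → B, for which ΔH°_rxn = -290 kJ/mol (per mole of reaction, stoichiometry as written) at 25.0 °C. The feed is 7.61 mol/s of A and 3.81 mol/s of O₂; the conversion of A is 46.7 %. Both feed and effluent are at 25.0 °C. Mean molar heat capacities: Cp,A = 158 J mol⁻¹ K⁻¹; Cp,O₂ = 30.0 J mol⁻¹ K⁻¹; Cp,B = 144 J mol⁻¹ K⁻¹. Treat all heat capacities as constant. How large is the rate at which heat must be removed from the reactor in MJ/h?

Q_out = 3710 MJ/h

Extent of reaction ξ = 0.467 × 7.61 = 3.5539 mol/s
Reaction term: ξ·ΔH°_rxn = 3.5539 × -290 = -1030.6 kJ/s
Q = ΔH = -1030.6 kJ/s = -1030.6 kW
Heat removed = 3710.2 MJ/h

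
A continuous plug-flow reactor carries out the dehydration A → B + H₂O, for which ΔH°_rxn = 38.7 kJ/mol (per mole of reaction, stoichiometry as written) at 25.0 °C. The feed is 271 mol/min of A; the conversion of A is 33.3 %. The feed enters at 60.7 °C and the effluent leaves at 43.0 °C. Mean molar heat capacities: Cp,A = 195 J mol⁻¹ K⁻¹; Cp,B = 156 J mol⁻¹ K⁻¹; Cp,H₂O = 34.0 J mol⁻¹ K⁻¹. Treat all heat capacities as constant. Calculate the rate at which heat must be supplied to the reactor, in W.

Q_in = 42500 W

Extent of reaction ξ = 0.333 × 271 = 90.243 mol/min
Reaction term: ξ·ΔH°_rxn = 90.243 × 38.7 = 3492.4 kJ/min
Sensible, feed 60.7→25 °C: -1886.6 kJ/min
Outlet flows (mol/min): A 180.76, B 90.243, H₂O 90.243
Sensible, products 25→43.0 °C: 943.09 kJ/min
Q = ΔH = 2548.9 kJ/min = 42.482 kW
Heat supplied = 42482 W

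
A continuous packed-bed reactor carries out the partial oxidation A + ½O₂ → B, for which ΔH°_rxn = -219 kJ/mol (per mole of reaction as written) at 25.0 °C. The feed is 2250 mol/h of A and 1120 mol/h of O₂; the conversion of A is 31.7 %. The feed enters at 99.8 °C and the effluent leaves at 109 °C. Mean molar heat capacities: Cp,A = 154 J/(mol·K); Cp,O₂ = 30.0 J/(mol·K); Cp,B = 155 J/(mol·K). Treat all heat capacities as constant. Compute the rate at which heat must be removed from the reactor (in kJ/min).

Extent of reaction ξ = 0.317 × 2250 = 713.25 mol/h
Reaction term: ξ·ΔH°_rxn = 713.25 × -219 = -156200 kJ/h
Sensible, feed 99.8→25 °C: -28431 kJ/h
Outlet flows (mol/h): A 1536.8, O₂ 763.38, B 713.25
Sensible, products 25→109 °C: 31090 kJ/h
Q = ΔH = -153540 kJ/h = -42.651 kW
Heat removed = 2559.1 kJ/min

Q_out = 2560 kJ/min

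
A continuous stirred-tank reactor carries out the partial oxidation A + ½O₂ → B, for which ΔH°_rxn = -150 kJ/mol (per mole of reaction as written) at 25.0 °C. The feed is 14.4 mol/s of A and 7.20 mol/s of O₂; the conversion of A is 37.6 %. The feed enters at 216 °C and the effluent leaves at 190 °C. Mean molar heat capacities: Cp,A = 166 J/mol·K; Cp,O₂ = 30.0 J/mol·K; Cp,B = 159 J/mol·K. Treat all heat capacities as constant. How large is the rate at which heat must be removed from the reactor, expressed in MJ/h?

Q_out = 3240 MJ/h

Extent of reaction ξ = 0.376 × 14.4 = 5.4144 mol/s
Reaction term: ξ·ΔH°_rxn = 5.4144 × -150 = -812.16 kJ/s
Sensible, feed 216→25 °C: -497.82 kJ/s
Outlet flows (mol/s): A 8.9856, O₂ 4.4928, B 5.4144
Sensible, products 25→190 °C: 410.4 kJ/s
Q = ΔH = -899.58 kJ/s = -899.58 kW
Heat removed = 3238.5 MJ/h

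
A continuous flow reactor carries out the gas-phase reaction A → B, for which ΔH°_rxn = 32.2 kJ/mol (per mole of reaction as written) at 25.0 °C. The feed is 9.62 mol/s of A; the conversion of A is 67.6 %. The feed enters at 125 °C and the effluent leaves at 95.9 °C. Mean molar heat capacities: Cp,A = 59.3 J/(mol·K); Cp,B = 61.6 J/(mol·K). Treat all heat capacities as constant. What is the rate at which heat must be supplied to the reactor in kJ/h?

Q_in = 698000 kJ/h

Extent of reaction ξ = 0.676 × 9.62 = 6.5031 mol/s
Reaction term: ξ·ΔH°_rxn = 6.5031 × 32.2 = 209.4 kJ/s
Sensible, feed 125→25 °C: -57.047 kJ/s
Outlet flows (mol/s): A 3.1169, B 6.5031
Sensible, products 25→95.9 °C: 41.507 kJ/s
Q = ΔH = 193.86 kJ/s = 193.86 kW
Heat supplied = 697900 kJ/h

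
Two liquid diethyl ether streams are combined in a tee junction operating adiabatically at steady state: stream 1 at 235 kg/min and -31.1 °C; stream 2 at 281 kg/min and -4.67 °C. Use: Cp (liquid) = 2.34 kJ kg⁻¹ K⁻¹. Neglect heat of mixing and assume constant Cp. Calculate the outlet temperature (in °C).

No heat crosses the boundary, so H_out = H_in.
T_out = Σ ṁᵢCp,ᵢTᵢ / Σ ṁᵢCp,ᵢ
      = -20173 / 1207.4 = -16.707 °C

T_out = -16.7 °C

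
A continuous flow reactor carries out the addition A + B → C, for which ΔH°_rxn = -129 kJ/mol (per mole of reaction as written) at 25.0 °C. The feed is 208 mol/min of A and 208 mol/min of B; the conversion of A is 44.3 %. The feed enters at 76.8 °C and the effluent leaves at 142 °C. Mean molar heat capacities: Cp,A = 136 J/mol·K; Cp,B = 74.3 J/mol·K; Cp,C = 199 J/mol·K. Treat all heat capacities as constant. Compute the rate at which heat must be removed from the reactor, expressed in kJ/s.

Extent of reaction ξ = 0.443 × 208 = 92.144 mol/min
Reaction term: ξ·ΔH°_rxn = 92.144 × -129 = -11887 kJ/min
Sensible, feed 76.8→25 °C: -2265.9 kJ/min
Outlet flows (mol/min): A 115.86, B 115.86, C 92.144
Sensible, products 25→142 °C: 4996 kJ/min
Q = ΔH = -9156.4 kJ/min = -152.61 kW
Heat removed = 152.61 kJ/s

Q_out = 153 kJ/s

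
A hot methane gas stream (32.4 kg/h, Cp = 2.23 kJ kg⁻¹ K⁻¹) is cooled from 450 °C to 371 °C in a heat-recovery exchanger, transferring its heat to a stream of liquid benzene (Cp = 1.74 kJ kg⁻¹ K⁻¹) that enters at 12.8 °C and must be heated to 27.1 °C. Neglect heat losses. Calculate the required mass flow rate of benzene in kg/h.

Heat released by hot stream: Q = 32.4 × 2.23 × (450 − 371) = 5707.9 kJ/h
Energy balance on cold side (adiabatic exchanger): Q = ṁ_c·Cp_c·(T_c,out − T_c,in)
ṁ_c = 5707.9 / [1.74 × (27.1 − 12.8)] = 229.4 kg/h

ṁ_c = 229 kg/h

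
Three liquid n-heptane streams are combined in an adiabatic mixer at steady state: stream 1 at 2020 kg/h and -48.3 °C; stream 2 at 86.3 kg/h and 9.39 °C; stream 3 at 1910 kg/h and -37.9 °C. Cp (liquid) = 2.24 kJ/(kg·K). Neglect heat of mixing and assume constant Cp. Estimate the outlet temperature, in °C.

T_out = -42.1 °C

Adiabatic, steady state ⇒ Σ ṁᵢCp,ᵢ(T_out − Tᵢ) = 0
T_out = Σ ṁᵢCp,ᵢTᵢ / Σ ṁᵢCp,ᵢ
      = -378880 / 8996.5 = -42.115 °C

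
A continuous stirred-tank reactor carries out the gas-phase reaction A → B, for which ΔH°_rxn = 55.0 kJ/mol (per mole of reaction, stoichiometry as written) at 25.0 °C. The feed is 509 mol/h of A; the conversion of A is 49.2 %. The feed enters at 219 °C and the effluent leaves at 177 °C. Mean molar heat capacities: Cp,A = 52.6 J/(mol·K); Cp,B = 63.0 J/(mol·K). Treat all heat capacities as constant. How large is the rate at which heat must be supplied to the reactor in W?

Q_in = 3620 W

Extent of reaction ξ = 0.492 × 509 = 250.43 mol/h
Reaction term: ξ·ΔH°_rxn = 250.43 × 55.0 = 13774 kJ/h
Sensible, feed 219→25 °C: -5194 kJ/h
Outlet flows (mol/h): A 258.57, B 250.43
Sensible, products 25→177 °C: 4465.4 kJ/h
Q = ΔH = 13045 kJ/h = 3.6236 kW
Heat supplied = 3623.6 W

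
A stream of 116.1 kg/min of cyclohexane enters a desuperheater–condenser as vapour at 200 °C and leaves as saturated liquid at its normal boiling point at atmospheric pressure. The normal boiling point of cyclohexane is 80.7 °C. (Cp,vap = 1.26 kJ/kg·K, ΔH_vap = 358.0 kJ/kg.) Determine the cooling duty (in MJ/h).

Q_c = 3540 MJ/h

vapour 200→80.7 °C: -150.32 kJ/kg
condensation at 80.7 °C: -358 kJ/kg
Δh = -150.32 + -358 = -508.32 kJ/kg
Q = ṁ·Δh = 116.1 kg/min × -508.32 kJ/kg = -59016 kJ/min
|Q| = 983.6 kW = 3540.9 MJ/h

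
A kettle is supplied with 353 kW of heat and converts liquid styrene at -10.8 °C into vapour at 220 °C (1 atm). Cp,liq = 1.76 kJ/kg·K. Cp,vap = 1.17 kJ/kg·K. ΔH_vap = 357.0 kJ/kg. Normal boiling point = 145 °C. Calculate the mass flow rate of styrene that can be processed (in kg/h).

ṁ = 1770 kg/h

Δh = 1.76×(145−-10.8) + 357.0 + 1.17×(220−145) = 718.96 kJ/kg
Q = 353 kW = 353 kJ/s = 1.2708e+06 kJ/h
ṁ = Q/Δh = 1.2708e+06 / 718.96 = 1767.6 kg/h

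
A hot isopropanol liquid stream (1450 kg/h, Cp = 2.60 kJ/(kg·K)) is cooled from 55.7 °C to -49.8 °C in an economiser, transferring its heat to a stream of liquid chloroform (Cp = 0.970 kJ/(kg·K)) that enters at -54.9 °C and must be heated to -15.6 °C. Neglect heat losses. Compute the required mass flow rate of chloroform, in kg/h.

ṁ_c = 10400 kg/h

Heat released by hot stream: Q = 1450 × 2.60 × (55.7 − -49.8) = 397740 kJ/h
Energy balance on cold side (adiabatic exchanger): Q = ṁ_c·Cp_c·(T_c,out − T_c,in)
ṁ_c = 397740 / [0.970 × (-15.6 − -54.9)] = 10433 kg/h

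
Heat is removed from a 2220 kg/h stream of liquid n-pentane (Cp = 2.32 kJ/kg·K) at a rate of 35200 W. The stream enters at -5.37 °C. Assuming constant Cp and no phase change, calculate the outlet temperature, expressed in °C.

Q = 35200 W = 126720 kJ/h
ΔT = Q/(ṁ·Cp) = 126720/(2220×2.32) = 24.604 K
T_out = -5.37 − 24.604 = -29.974 °C

T_out = -30.0 °C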